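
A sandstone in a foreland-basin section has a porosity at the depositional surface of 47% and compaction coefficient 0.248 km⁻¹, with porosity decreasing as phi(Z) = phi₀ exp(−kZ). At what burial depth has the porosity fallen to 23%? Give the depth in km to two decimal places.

2.88 km

Invert Athy's law: Z = ln(phi₀/phi) / k
Z = ln(0.47/0.23) / 0.248 = ln(2.043) / 0.248 = 0.7147 / 0.248 = 2.882 km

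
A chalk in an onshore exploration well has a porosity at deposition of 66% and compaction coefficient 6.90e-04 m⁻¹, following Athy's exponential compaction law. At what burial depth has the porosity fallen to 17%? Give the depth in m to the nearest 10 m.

Working in km (1 km = 1000 m; k in km⁻¹ = k in m⁻¹ × 1000):
Invert Athy's law: d = ln(phi₀/phi) / k
d = ln(0.66/0.17) / 0.69 = ln(3.882) / 0.69 = 1.3564 / 0.69 = 1.966 km

1970 m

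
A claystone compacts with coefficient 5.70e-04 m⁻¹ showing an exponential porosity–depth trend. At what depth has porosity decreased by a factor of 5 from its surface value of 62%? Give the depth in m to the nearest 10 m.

2820 m

Working in km (1 km = 1000 m; β in km⁻¹ = β in m⁻¹ × 1000):
φ/φ₀ = 1/5 ⇒ exp(−β·z) = 1/5 ⇒ z = ln(5) / β
z = 1.6094 / 0.57 = 2.824 km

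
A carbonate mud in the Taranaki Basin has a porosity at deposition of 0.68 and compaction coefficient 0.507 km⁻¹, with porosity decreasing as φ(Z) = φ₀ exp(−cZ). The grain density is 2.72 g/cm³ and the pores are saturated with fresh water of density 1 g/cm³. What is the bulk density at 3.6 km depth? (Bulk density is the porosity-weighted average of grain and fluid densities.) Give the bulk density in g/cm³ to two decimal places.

2.53 g/cm³

Porosity at depth: φ = 0.68·exp(−0.507×3.6) = 0.68×0.1612 = 0.1096
Bulk density: ρ_b = (1−φ)ρ_g + φ·ρ_f = 0.8904×2.72 + 0.1096×1
       = 2.422 + 0.110 = 2.531 g/cm³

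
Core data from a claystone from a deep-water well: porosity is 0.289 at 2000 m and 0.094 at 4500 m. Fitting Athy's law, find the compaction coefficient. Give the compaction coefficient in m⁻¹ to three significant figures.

0.000449 m⁻¹

Working in km (1 km = 1000 m; c in km⁻¹ = c in m⁻¹ × 1000):
Athy: φ(z) = φ₀ e^(−cz) ⇒ φ₁/φ₂ = e^{c(z₂−z₁)} ⇒ c = ln(φ₁/φ₂)/(z₂−z₁)
c = ln(0.289/0.094) / (4.5 − 2) = ln(3.074) / 2.5 = 1.1231 / 2.5 = 0.4493 km⁻¹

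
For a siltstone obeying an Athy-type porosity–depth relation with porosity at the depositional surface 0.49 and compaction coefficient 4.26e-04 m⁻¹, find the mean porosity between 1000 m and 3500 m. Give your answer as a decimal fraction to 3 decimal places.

Working in km (1 km = 1000 m; β in km⁻¹ = β in m⁻¹ × 1000):
⟨n⟩ = (1/(Z₂−Z₁)) ∫ n₀ e^(−βZ) dZ = n₀·(e^(−β·Z₁) − e^(−β·Z₂)) / (β·(Z₂−Z₁))
e^(−0.426×1) = 0.6531; e^(−0.426×3.5) = 0.2251
⟨n⟩ = 0.49 × (0.6531 − 0.2251) / (0.426 × 2.5) = 0.49 × 0.4018 = 0.1969

0.197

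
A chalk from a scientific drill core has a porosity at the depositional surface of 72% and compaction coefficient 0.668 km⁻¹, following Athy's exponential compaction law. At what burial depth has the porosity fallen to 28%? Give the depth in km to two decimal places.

Invert Athy's law: Z = ln(n₀/n) / c
Z = ln(0.72/0.28) / 0.668 = ln(2.571) / 0.668 = 0.9445 / 0.668 = 1.414 km

1.41 km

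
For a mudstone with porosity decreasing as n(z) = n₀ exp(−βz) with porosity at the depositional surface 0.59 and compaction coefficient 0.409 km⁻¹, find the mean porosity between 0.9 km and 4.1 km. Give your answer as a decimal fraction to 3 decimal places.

0.228

⟨n⟩ = (1/(z₂−z₁)) ∫ n₀ e^(−βz) dz = n₀·(e^(−β·z₁) − e^(−β·z₂)) / (β·(z₂−z₁))
e^(−0.409×0.9) = 0.6920; e^(−0.409×4.1) = 0.1870
⟨n⟩ = 0.59 × (0.6920 − 0.1870) / (0.409 × 3.2) = 0.59 × 0.3859 = 0.2277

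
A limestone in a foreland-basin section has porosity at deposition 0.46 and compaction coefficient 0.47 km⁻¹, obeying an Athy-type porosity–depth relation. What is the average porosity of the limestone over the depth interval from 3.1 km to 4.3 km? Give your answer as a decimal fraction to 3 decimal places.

⟨n⟩ = (1/(d₂−d₁)) ∫ n₀ e^(−kd) dd = n₀·(e^(−k·d₁) − e^(−k·d₂)) / (k·(d₂−d₁))
e^(−0.47×3.1) = 0.2329; e^(−0.47×4.3) = 0.1325
⟨n⟩ = 0.46 × (0.2329 − 0.1325) / (0.47 × 1.2) = 0.46 × 0.1780 = 0.0819

0.082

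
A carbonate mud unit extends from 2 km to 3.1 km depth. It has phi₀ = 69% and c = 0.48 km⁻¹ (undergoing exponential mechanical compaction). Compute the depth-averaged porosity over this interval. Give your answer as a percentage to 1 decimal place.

20.5%

⟨phi⟩ = (1/(Z₂−Z₁)) ∫ phi₀ e^(−cZ) dZ = phi₀·(e^(−c·Z₁) − e^(−c·Z₂)) / (c·(Z₂−Z₁))
e^(−0.48×2) = 0.3829; e^(−0.48×3.1) = 0.2258
⟨phi⟩ = 0.69 × (0.3829 − 0.2258) / (0.48 × 1.1) = 0.69 × 0.2975 = 0.2053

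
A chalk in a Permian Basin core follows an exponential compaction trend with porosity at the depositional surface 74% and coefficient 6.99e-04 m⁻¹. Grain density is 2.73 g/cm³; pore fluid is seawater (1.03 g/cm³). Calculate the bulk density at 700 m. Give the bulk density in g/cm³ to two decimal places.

Working in km (1 km = 1000 m; k in km⁻¹ = k in m⁻¹ × 1000):
Porosity at depth: phi = 0.74·exp(−0.699×0.7) = 0.74×0.6131 = 0.4537
Bulk density: ρ_b = (1−phi)ρ_g + phi·ρ_f = 0.5463×2.73 + 0.4537×1.03
       = 1.492 + 0.467 = 1.959 g/cm³

1.96 g/cm³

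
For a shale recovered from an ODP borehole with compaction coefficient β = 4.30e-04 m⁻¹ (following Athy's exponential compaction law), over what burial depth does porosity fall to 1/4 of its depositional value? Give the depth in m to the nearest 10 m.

3220 m

Working in km (1 km = 1000 m; β in km⁻¹ = β in m⁻¹ × 1000):
n/n₀ = 1/4 ⇒ exp(−β·d) = 1/4 ⇒ d = ln(4) / β
d = 1.3863 / 0.43 = 3.224 km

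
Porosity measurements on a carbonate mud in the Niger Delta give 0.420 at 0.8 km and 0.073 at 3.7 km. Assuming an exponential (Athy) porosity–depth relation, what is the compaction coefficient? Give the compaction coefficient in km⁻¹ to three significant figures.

0.603 km⁻¹

Athy: phi(d) = phi₀ e^(−cd) ⇒ phi₁/phi₂ = e^{c(d₂−d₁)} ⇒ c = ln(phi₁/phi₂)/(d₂−d₁)
c = ln(0.42/0.073) / (3.7 − 0.8) = ln(5.753) / 2.9 = 1.7498 / 2.9 = 0.6034 km⁻¹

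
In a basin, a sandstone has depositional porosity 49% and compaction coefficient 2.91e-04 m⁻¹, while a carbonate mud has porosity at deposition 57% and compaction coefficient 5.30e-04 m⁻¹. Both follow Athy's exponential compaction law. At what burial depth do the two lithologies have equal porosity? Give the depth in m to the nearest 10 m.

630 m

Working in km (1 km = 1000 m; k in km⁻¹ = k in m⁻¹ × 1000):
Set phi₀ₐ e^(−kₐz) = phi₀ᵦ e^(−kᵦz) ⇒ ln(phi₀ₐ/phi₀ᵦ) = (kₐ − kᵦ)·z
z = ln(0.49/0.57) / (0.291 − 0.53) = -0.1512 / -0.239 = 0.633 km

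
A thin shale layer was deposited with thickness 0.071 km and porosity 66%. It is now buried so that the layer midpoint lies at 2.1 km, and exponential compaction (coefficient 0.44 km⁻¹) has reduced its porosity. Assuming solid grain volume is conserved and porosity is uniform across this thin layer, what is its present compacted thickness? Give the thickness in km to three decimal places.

Porosity at 2.1 km: n = 0.66·exp(−0.44×2.1) = 0.2620
Solid-volume conservation: h(1−n) = h₀(1−n₀) ⇒ h = h₀·(1−n₀)/(1−n)
h = 0.071 × (1 − 0.66)/(1 − 0.2620) = 0.071 × 0.4607 = 0.0327 km

0.033 km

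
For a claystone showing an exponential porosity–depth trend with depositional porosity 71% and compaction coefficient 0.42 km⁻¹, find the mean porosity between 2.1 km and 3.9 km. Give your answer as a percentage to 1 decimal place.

20.6%

⟨n⟩ = (1/(z₂−z₁)) ∫ n₀ e^(−cz) dz = n₀·(e^(−c·z₁) − e^(−c·z₂)) / (c·(z₂−z₁))
e^(−0.42×2.1) = 0.4140; e^(−0.42×3.9) = 0.1944
⟨n⟩ = 0.71 × (0.4140 − 0.1944) / (0.42 × 1.8) = 0.71 × 0.2905 = 0.2062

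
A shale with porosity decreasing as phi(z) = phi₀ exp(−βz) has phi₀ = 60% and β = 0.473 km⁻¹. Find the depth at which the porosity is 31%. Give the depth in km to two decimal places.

1.40 km

Invert Athy's law: z = ln(phi₀/phi) / β
z = ln(0.6/0.31) / 0.473 = ln(1.935) / 0.473 = 0.6604 / 0.473 = 1.396 km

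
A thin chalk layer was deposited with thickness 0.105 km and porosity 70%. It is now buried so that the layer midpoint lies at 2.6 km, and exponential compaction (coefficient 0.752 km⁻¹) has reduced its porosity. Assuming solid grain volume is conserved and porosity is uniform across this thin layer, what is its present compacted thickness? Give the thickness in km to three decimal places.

Porosity at 2.6 km: n = 0.7·exp(−0.752×2.6) = 0.0991
Solid-volume conservation: h(1−n) = h₀(1−n₀) ⇒ h = h₀·(1−n₀)/(1−n)
h = 0.105 × (1 − 0.7)/(1 − 0.0991) = 0.105 × 0.3330 = 0.0350 km

0.035 km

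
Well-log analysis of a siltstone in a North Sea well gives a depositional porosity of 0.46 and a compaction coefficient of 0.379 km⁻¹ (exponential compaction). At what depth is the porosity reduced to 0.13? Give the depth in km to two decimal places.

3.33 km

Invert Athy's law: d = ln(phi₀/phi) / k
d = ln(0.46/0.13) / 0.379 = ln(3.538) / 0.379 = 1.2637 / 0.379 = 3.334 km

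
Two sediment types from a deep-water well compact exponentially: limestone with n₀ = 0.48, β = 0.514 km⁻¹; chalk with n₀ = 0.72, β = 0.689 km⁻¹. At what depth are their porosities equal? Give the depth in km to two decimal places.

2.32 km

Set n₀ₐ e^(−βₐd) = n₀ᵦ e^(−βᵦd) ⇒ ln(n₀ₐ/n₀ᵦ) = (βₐ − βᵦ)·d
d = ln(0.48/0.72) / (0.514 − 0.689) = -0.4055 / -0.175 = 2.317 km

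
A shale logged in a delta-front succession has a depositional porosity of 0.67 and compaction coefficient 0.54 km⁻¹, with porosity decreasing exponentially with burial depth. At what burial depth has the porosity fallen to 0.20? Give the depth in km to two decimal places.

2.24 km

Invert Athy's law: z = ln(n₀/n) / k
z = ln(0.67/0.2) / 0.54 = ln(3.35) / 0.54 = 1.2090 / 0.54 = 2.239 km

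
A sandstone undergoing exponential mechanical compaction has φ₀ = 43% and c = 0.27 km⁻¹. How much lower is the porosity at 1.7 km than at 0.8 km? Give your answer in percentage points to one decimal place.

φ(0.8) = 0.43·e^(−0.27×0.8) = 0.3465
φ(1.7) = 0.43·e^(−0.27×1.7) = 0.2717
Δφ = 0.3465 − 0.2717 = 0.0747

7.5 percentage points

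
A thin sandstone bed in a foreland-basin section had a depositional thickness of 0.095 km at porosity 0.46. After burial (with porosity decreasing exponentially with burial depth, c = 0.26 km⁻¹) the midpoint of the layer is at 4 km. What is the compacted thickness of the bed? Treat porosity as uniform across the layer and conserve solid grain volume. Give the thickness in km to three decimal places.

Porosity at 4 km: φ = 0.46·exp(−0.26×4) = 0.1626
Solid-volume conservation: h(1−φ) = h₀(1−φ₀) ⇒ h = h₀·(1−φ₀)/(1−φ)
h = 0.095 × (1 − 0.46)/(1 − 0.1626) = 0.095 × 0.6448 = 0.0613 km

0.061 km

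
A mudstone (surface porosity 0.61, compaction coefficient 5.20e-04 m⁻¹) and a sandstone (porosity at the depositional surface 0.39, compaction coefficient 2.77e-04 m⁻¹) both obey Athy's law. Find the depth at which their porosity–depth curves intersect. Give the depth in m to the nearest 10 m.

Working in km (1 km = 1000 m; β in km⁻¹ = β in m⁻¹ × 1000):
Set n₀ₐ e^(−βₐd) = n₀ᵦ e^(−βᵦd) ⇒ ln(n₀ₐ/n₀ᵦ) = (βₐ − βᵦ)·d
d = ln(0.61/0.39) / (0.52 − 0.277) = 0.4473 / 0.243 = 1.841 km

1840 m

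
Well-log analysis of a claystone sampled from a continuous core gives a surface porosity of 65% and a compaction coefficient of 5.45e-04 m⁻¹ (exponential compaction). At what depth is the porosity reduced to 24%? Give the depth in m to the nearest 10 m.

Working in km (1 km = 1000 m; β in km⁻¹ = β in m⁻¹ × 1000):
Invert Athy's law: Z = ln(n₀/n) / β
Z = ln(0.65/0.24) / 0.545 = ln(2.708) / 0.545 = 0.9963 / 0.545 = 1.828 km

1830 m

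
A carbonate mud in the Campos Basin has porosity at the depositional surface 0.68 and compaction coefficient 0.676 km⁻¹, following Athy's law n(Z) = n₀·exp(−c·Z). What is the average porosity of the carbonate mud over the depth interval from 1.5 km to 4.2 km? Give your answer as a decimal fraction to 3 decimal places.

0.113

⟨n⟩ = (1/(Z₂−Z₁)) ∫ n₀ e^(−cZ) dZ = n₀·(e^(−c·Z₁) − e^(−c·Z₂)) / (c·(Z₂−Z₁))
e^(−0.676×1.5) = 0.3628; e^(−0.676×4.2) = 0.0585
⟨n⟩ = 0.68 × (0.3628 − 0.0585) / (0.676 × 2.7) = 0.68 × 0.1667 = 0.1134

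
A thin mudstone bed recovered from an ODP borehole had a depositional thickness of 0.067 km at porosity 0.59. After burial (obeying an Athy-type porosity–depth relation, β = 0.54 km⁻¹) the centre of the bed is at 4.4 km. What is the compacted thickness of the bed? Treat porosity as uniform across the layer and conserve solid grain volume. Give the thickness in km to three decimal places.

0.029 km

Porosity at 4.4 km: φ = 0.59·exp(−0.54×4.4) = 0.0548
Solid-volume conservation: h(1−φ) = h₀(1−φ₀) ⇒ h = h₀·(1−φ₀)/(1−φ)
h = 0.067 × (1 − 0.59)/(1 − 0.0548) = 0.067 × 0.4338 = 0.0291 km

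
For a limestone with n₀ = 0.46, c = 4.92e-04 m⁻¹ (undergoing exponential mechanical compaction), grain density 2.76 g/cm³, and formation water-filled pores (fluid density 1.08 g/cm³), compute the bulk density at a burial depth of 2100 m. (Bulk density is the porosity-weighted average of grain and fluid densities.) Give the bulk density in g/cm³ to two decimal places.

2.48 g/cm³

Working in km (1 km = 1000 m; c in km⁻¹ = c in m⁻¹ × 1000):
Porosity at depth: n = 0.46·exp(−0.492×2.1) = 0.46×0.3559 = 0.1637
Bulk density: ρ_b = (1−n)ρ_g + n·ρ_f = 0.8363×2.76 + 0.1637×1.08
       = 2.308 + 0.177 = 2.485 g/cm³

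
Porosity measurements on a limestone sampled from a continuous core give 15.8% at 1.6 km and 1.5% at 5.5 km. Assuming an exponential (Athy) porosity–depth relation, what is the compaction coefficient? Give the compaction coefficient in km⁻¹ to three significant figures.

0.604 km⁻¹

Athy: phi(d) = phi₀ e^(−cd) ⇒ phi₁/phi₂ = e^{c(d₂−d₁)} ⇒ c = ln(phi₁/phi₂)/(d₂−d₁)
c = ln(0.158/0.015) / (5.5 − 1.6) = ln(10.53) / 3.9 = 2.3545 / 3.9 = 0.6037 km⁻¹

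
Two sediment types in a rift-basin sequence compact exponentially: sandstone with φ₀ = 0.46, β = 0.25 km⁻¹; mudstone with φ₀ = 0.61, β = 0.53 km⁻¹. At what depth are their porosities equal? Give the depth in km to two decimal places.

1.01 km

Set φ₀ₐ e^(−βₐz) = φ₀ᵦ e^(−βᵦz) ⇒ ln(φ₀ₐ/φ₀ᵦ) = (βₐ − βᵦ)·z
z = ln(0.46/0.61) / (0.25 − 0.53) = -0.2822 / -0.28 = 1.008 km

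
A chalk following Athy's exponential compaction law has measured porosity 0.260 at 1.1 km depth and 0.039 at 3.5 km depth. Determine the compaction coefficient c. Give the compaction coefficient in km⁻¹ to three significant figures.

Athy: phi(d) = phi₀ e^(−cd) ⇒ phi₁/phi₂ = e^{c(d₂−d₁)} ⇒ c = ln(phi₁/phi₂)/(d₂−d₁)
c = ln(0.26/0.039) / (3.5 − 1.1) = ln(6.667) / 2.4 = 1.8971 / 2.4 = 0.7905 km⁻¹

0.790 km⁻¹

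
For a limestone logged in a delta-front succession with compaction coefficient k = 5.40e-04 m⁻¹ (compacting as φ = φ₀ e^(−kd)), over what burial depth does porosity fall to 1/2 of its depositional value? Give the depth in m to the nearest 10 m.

1280 m

Working in km (1 km = 1000 m; k in km⁻¹ = k in m⁻¹ × 1000):
φ/φ₀ = 1/2 ⇒ exp(−k·d) = 1/2 ⇒ d = ln(2) / k
d = 0.6931 / 0.54 = 1.284 km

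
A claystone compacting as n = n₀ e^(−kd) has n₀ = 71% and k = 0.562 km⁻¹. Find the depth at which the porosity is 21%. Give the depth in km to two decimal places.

2.17 km

Invert Athy's law: d = ln(n₀/n) / k
d = ln(0.71/0.21) / 0.562 = ln(3.381) / 0.562 = 1.2182 / 0.562 = 2.168 km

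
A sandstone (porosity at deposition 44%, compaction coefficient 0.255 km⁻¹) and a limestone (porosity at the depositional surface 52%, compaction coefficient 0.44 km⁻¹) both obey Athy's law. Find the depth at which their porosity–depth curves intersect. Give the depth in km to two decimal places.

Set n₀ₐ e^(−kₐZ) = n₀ᵦ e^(−kᵦZ) ⇒ ln(n₀ₐ/n₀ᵦ) = (kₐ − kᵦ)·Z
Z = ln(0.44/0.52) / (0.255 − 0.44) = -0.1671 / -0.185 = 0.903 km

0.90 km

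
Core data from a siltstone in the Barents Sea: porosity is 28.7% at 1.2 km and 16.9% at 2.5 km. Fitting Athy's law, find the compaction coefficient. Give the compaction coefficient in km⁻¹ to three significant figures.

Athy: φ(d) = φ₀ e^(−cd) ⇒ φ₁/φ₂ = e^{c(d₂−d₁)} ⇒ c = ln(φ₁/φ₂)/(d₂−d₁)
c = ln(0.287/0.169) / (2.5 − 1.2) = ln(1.698) / 1.3 = 0.5296 / 1.3 = 0.4074 km⁻¹

0.407 km⁻¹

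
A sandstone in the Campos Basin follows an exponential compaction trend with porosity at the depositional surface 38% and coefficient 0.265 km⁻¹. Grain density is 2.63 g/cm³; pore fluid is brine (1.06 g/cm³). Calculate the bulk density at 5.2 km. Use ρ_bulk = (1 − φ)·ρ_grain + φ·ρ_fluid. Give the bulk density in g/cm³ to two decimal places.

Porosity at depth: φ = 0.38·exp(−0.265×5.2) = 0.38×0.2521 = 0.0958
Bulk density: ρ_b = (1−φ)ρ_g + φ·ρ_f = 0.9042×2.63 + 0.0958×1.06
       = 2.378 + 0.102 = 2.480 g/cm³

2.48 g/cm³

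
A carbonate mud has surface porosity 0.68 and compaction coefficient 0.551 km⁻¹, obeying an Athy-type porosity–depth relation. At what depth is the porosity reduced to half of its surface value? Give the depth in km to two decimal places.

n/n₀ = 1/2 ⇒ exp(−k·Z) = 1/2 ⇒ Z = ln(2) / k
Z = 0.6931 / 0.551 = 1.258 km

1.26 km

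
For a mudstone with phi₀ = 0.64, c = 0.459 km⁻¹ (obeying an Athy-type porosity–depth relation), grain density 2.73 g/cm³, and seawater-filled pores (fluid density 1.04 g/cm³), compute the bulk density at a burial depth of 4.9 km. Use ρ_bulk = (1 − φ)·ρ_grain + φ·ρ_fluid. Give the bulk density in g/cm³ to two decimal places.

Porosity at depth: phi = 0.64·exp(−0.459×4.9) = 0.64×0.1055 = 0.0675
Bulk density: ρ_b = (1−phi)ρ_g + phi·ρ_f = 0.9325×2.73 + 0.0675×1.04
       = 2.546 + 0.070 = 2.616 g/cm³

2.62 g/cm³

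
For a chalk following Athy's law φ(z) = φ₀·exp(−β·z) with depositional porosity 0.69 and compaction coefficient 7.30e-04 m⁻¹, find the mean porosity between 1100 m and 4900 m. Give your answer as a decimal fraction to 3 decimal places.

0.104

Working in km (1 km = 1000 m; β in km⁻¹ = β in m⁻¹ × 1000):
⟨φ⟩ = (1/(z₂−z₁)) ∫ φ₀ e^(−βz) dz = φ₀·(e^(−β·z₁) − e^(−β·z₂)) / (β·(z₂−z₁))
e^(−0.73×1.1) = 0.4480; e^(−0.73×4.9) = 0.0280
⟨φ⟩ = 0.69 × (0.4480 − 0.0280) / (0.73 × 3.8) = 0.69 × 0.1514 = 0.1045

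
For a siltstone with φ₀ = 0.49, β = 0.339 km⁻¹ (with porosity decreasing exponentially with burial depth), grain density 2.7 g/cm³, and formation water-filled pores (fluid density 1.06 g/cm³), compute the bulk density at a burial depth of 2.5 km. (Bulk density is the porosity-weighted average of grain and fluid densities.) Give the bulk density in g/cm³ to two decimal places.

Porosity at depth: φ = 0.49·exp(−0.339×2.5) = 0.49×0.4285 = 0.2100
Bulk density: ρ_b = (1−φ)ρ_g + φ·ρ_f = 0.7900×2.7 + 0.2100×1.06
       = 2.133 + 0.223 = 2.356 g/cm³

2.36 g/cm³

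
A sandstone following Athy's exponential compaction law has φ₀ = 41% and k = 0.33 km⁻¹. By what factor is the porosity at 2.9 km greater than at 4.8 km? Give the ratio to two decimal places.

φ(Z₁)/φ(Z₂) = e^(−k·Z₁)/e^(−k·Z₂) = e^{k(Z₂−Z₁)}
= exp(0.33 × 1.9) = exp(0.627) = 1.8720

1.87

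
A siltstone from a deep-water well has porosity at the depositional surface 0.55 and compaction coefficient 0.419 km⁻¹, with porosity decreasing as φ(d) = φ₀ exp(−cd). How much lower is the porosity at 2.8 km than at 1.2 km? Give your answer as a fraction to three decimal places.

φ(1.2) = 0.55·e^(−0.419×1.2) = 0.3327
φ(2.8) = 0.55·e^(−0.419×2.8) = 0.1702
Δφ = 0.3327 − 0.1702 = 0.1625

0.163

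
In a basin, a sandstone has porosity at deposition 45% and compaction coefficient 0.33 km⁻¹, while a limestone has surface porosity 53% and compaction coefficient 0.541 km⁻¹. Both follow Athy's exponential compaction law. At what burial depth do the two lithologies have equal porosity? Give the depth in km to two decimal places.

Set phi₀ₐ e^(−cₐz) = phi₀ᵦ e^(−cᵦz) ⇒ ln(phi₀ₐ/phi₀ᵦ) = (cₐ − cᵦ)·z
z = ln(0.45/0.53) / (0.33 − 0.541) = -0.1636 / -0.211 = 0.775 km

0.78 km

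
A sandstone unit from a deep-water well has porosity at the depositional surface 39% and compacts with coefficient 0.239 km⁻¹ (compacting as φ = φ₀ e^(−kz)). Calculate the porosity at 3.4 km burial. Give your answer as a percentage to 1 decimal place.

φ = φ₀·exp(−k·z) = 0.39 × exp(−0.239 × 3.4) = 0.39 × exp(−0.8126)
  = 0.39 × 0.4437 = 0.1730

17.3%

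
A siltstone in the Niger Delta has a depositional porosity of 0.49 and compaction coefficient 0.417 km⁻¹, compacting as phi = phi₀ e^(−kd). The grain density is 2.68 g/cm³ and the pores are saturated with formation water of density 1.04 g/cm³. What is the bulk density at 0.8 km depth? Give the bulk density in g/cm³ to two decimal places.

2.10 g/cm³

Porosity at depth: phi = 0.49·exp(−0.417×0.8) = 0.49×0.7163 = 0.3510
Bulk density: ρ_b = (1−phi)ρ_g + phi·ρ_f = 0.6490×2.68 + 0.3510×1.04
       = 1.739 + 0.365 = 2.104 g/cm³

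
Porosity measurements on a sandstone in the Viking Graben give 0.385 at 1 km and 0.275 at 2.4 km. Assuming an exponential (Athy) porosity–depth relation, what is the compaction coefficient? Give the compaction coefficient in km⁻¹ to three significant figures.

0.240 km⁻¹

Athy: phi(z) = phi₀ e^(−cz) ⇒ phi₁/phi₂ = e^{c(z₂−z₁)} ⇒ c = ln(phi₁/phi₂)/(z₂−z₁)
c = ln(0.385/0.275) / (2.4 − 1) = ln(1.4) / 1.4 = 0.3365 / 1.4 = 0.2403 km⁻¹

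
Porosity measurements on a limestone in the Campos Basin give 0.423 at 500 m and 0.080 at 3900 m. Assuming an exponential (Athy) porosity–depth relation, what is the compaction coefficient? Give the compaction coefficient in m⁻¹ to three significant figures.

0.000490 m⁻¹

Working in km (1 km = 1000 m; c in km⁻¹ = c in m⁻¹ × 1000):
Athy: n(z) = n₀ e^(−cz) ⇒ n₁/n₂ = e^{c(z₂−z₁)} ⇒ c = ln(n₁/n₂)/(z₂−z₁)
c = ln(0.423/0.08) / (3.9 − 0.5) = ln(5.287) / 3.4 = 1.6653 / 3.4 = 0.4898 km⁻¹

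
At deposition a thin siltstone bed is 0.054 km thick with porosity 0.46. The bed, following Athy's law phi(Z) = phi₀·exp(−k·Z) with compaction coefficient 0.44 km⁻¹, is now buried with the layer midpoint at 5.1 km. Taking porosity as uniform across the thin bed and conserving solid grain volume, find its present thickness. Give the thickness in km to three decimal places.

0.031 km

Porosity at 5.1 km: phi = 0.46·exp(−0.44×5.1) = 0.0488
Solid-volume conservation: h(1−phi) = h₀(1−phi₀) ⇒ h = h₀·(1−phi₀)/(1−phi)
h = 0.054 × (1 − 0.46)/(1 − 0.0488) = 0.054 × 0.5677 = 0.0307 km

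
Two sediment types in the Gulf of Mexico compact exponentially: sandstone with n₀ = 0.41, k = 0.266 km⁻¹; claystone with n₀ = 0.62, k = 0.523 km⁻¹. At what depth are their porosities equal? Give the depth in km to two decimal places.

Set n₀ₐ e^(−kₐz) = n₀ᵦ e^(−kᵦz) ⇒ ln(n₀ₐ/n₀ᵦ) = (kₐ − kᵦ)·z
z = ln(0.41/0.62) / (0.266 − 0.523) = -0.4136 / -0.257 = 1.609 km

1.61 km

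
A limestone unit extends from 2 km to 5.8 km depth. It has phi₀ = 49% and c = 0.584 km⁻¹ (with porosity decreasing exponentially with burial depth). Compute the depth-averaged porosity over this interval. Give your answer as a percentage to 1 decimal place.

⟨phi⟩ = (1/(d₂−d₁)) ∫ phi₀ e^(−cd) dd = phi₀·(e^(−c·d₁) − e^(−c·d₂)) / (c·(d₂−d₁))
e^(−0.584×2) = 0.3110; e^(−0.584×5.8) = 0.0338
⟨phi⟩ = 0.49 × (0.3110 − 0.0338) / (0.584 × 3.8) = 0.49 × 0.1249 = 0.0612

6.1%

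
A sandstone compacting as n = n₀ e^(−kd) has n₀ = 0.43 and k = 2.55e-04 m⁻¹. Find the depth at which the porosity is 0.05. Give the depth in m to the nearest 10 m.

8440 m

Working in km (1 km = 1000 m; k in km⁻¹ = k in m⁻¹ × 1000):
Invert Athy's law: d = ln(n₀/n) / k
d = ln(0.43/0.05) / 0.255 = ln(8.6) / 0.255 = 2.1518 / 0.255 = 8.438 km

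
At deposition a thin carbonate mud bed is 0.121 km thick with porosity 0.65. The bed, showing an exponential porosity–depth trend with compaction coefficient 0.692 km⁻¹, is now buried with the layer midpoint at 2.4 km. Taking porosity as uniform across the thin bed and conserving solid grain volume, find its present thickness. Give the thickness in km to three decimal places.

Porosity at 2.4 km: n = 0.65·exp(−0.692×2.4) = 0.1235
Solid-volume conservation: h(1−n) = h₀(1−n₀) ⇒ h = h₀·(1−n₀)/(1−n)
h = 0.121 × (1 − 0.65)/(1 − 0.1235) = 0.121 × 0.3993 = 0.0483 km

0.048 km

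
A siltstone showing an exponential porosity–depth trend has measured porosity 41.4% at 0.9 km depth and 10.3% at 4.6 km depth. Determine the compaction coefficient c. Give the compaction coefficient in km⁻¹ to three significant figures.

Athy: n(d) = n₀ e^(−cd) ⇒ n₁/n₂ = e^{c(d₂−d₁)} ⇒ c = ln(n₁/n₂)/(d₂−d₁)
c = ln(0.414/0.103) / (4.6 − 0.9) = ln(4.019) / 3.7 = 1.3911 / 3.7 = 0.376 km⁻¹

0.376 km⁻¹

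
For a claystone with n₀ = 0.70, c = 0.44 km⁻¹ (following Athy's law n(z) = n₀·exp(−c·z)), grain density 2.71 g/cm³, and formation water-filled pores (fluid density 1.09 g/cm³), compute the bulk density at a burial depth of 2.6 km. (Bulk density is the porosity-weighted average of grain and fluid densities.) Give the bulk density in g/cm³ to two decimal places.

Porosity at depth: n = 0.7·exp(−0.44×2.6) = 0.7×0.3185 = 0.2230
Bulk density: ρ_b = (1−n)ρ_g + n·ρ_f = 0.7770×2.71 + 0.2230×1.09
       = 2.106 + 0.243 = 2.349 g/cm³

2.35 g/cm³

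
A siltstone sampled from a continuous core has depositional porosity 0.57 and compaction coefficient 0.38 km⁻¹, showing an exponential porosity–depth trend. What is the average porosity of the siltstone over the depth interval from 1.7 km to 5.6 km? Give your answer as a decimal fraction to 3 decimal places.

⟨n⟩ = (1/(d₂−d₁)) ∫ n₀ e^(−cd) dd = n₀·(e^(−c·d₁) − e^(−c·d₂)) / (c·(d₂−d₁))
e^(−0.38×1.7) = 0.5241; e^(−0.38×5.6) = 0.1191
⟨n⟩ = 0.57 × (0.5241 − 0.1191) / (0.38 × 3.9) = 0.57 × 0.2733 = 0.1558

0.156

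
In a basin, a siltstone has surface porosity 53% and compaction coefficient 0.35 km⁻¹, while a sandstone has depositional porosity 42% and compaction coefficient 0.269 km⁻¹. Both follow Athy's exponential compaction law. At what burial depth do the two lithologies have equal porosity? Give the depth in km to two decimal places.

2.87 km

Set n₀ₐ e^(−βₐz) = n₀ᵦ e^(−βᵦz) ⇒ ln(n₀ₐ/n₀ᵦ) = (βₐ − βᵦ)·z
z = ln(0.53/0.42) / (0.35 − 0.269) = 0.2326 / 0.081 = 2.872 km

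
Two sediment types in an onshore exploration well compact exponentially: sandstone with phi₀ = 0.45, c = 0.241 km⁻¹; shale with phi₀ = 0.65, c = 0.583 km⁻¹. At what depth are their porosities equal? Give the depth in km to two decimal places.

Set phi₀ₐ e^(−cₐz) = phi₀ᵦ e^(−cᵦz) ⇒ ln(phi₀ₐ/phi₀ᵦ) = (cₐ − cᵦ)·z
z = ln(0.45/0.65) / (0.241 − 0.583) = -0.3677 / -0.342 = 1.075 km

1.08 km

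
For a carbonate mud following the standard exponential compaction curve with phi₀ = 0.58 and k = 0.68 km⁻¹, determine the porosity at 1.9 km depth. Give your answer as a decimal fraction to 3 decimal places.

phi = phi₀·exp(−k·Z) = 0.58 × exp(−0.68 × 1.9) = 0.58 × exp(−1.292)
  = 0.58 × 0.2747 = 0.1593

0.159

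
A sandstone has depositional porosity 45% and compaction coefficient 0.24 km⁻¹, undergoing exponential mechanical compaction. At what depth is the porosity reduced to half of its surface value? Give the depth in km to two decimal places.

φ/φ₀ = 1/2 ⇒ exp(−c·z) = 1/2 ⇒ z = ln(2) / c
z = 0.6931 / 0.24 = 2.888 km

2.89 km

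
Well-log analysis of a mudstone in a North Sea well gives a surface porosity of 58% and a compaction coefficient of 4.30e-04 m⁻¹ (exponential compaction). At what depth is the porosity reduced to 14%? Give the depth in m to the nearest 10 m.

Working in km (1 km = 1000 m; β in km⁻¹ = β in m⁻¹ × 1000):
Invert Athy's law: Z = ln(n₀/n) / β
Z = ln(0.58/0.14) / 0.43 = ln(4.143) / 0.43 = 1.4214 / 0.43 = 3.306 km

3310 m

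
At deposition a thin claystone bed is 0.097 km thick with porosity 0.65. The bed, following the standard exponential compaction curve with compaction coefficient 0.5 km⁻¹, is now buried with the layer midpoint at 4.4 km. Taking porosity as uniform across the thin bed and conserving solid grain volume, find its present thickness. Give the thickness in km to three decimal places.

0.037 km

Porosity at 4.4 km: phi = 0.65·exp(−0.5×4.4) = 0.0720
Solid-volume conservation: h(1−phi) = h₀(1−phi₀) ⇒ h = h₀·(1−phi₀)/(1−phi)
h = 0.097 × (1 − 0.65)/(1 − 0.0720) = 0.097 × 0.3772 = 0.0366 km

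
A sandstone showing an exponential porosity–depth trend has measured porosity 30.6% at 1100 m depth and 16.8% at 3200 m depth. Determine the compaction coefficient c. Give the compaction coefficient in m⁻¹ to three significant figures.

Working in km (1 km = 1000 m; c in km⁻¹ = c in m⁻¹ × 1000):
Athy: phi(d) = phi₀ e^(−cd) ⇒ phi₁/phi₂ = e^{c(d₂−d₁)} ⇒ c = ln(phi₁/phi₂)/(d₂−d₁)
c = ln(0.306/0.168) / (3.2 − 1.1) = ln(1.821) / 2.1 = 0.5996 / 2.1 = 0.2855 km⁻¹

0.000286 m⁻¹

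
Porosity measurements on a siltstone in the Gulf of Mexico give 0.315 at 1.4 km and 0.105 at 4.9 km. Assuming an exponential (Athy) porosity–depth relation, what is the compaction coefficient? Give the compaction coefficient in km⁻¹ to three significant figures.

Athy: phi(z) = phi₀ e^(−cz) ⇒ phi₁/phi₂ = e^{c(z₂−z₁)} ⇒ c = ln(phi₁/phi₂)/(z₂−z₁)
c = ln(0.315/0.105) / (4.9 − 1.4) = ln(3) / 3.5 = 1.0986 / 3.5 = 0.3139 km⁻¹

0.314 km⁻¹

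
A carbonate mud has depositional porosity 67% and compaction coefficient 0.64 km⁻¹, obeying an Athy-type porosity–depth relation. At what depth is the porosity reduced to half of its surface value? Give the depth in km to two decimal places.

phi/phi₀ = 1/2 ⇒ exp(−β·z) = 1/2 ⇒ z = ln(2) / β
z = 0.6931 / 0.64 = 1.083 km

1.08 km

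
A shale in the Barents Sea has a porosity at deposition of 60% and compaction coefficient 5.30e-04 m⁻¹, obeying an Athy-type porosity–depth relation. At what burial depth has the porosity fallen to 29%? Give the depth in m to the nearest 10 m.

Working in km (1 km = 1000 m; β in km⁻¹ = β in m⁻¹ × 1000):
Invert Athy's law: d = ln(φ₀/φ) / β
d = ln(0.6/0.29) / 0.53 = ln(2.069) / 0.53 = 0.7270 / 0.53 = 1.372 km

1370 m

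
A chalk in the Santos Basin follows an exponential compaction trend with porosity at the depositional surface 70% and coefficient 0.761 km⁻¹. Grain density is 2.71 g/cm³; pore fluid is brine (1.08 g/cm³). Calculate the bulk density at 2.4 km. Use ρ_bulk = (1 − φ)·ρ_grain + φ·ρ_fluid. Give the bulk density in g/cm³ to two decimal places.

2.53 g/cm³

Porosity at depth: φ = 0.7·exp(−0.761×2.4) = 0.7×0.1610 = 0.1127
Bulk density: ρ_b = (1−φ)ρ_g + φ·ρ_f = 0.8873×2.71 + 0.1127×1.08
       = 2.405 + 0.122 = 2.526 g/cm³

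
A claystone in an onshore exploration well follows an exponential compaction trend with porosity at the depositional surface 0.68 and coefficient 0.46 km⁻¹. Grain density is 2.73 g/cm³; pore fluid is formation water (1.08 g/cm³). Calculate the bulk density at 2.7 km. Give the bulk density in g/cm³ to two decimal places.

Porosity at depth: phi = 0.68·exp(−0.46×2.7) = 0.68×0.2888 = 0.1964
Bulk density: ρ_b = (1−phi)ρ_g + phi·ρ_f = 0.8036×2.73 + 0.1964×1.08
       = 2.194 + 0.212 = 2.406 g/cm³

2.41 g/cm³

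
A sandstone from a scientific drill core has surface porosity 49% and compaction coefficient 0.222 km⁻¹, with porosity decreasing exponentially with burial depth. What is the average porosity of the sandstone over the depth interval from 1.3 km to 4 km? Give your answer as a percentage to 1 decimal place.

27.6%

⟨φ⟩ = (1/(Z₂−Z₁)) ∫ φ₀ e^(−cZ) dZ = φ₀·(e^(−c·Z₁) − e^(−c·Z₂)) / (c·(Z₂−Z₁))
e^(−0.222×1.3) = 0.7493; e^(−0.222×4) = 0.4115
⟨φ⟩ = 0.49 × (0.7493 − 0.4115) / (0.222 × 2.7) = 0.49 × 0.5636 = 0.2762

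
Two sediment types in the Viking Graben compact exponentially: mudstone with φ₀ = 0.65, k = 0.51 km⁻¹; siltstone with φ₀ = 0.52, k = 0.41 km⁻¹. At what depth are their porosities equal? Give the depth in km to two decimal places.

Set φ₀ₐ e^(−kₐZ) = φ₀ᵦ e^(−kᵦZ) ⇒ ln(φ₀ₐ/φ₀ᵦ) = (kₐ − kᵦ)·Z
Z = ln(0.65/0.52) / (0.51 − 0.41) = 0.2231 / 0.1 = 2.231 km

2.23 km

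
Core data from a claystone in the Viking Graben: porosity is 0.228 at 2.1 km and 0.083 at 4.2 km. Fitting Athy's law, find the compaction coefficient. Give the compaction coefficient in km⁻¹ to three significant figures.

Athy: n(d) = n₀ e^(−cd) ⇒ n₁/n₂ = e^{c(d₂−d₁)} ⇒ c = ln(n₁/n₂)/(d₂−d₁)
c = ln(0.228/0.083) / (4.2 − 2.1) = ln(2.747) / 2.1 = 1.0105 / 2.1 = 0.4812 km⁻¹

0.481 km⁻¹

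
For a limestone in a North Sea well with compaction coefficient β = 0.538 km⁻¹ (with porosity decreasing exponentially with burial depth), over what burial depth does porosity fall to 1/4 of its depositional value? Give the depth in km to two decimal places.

2.58 km

phi/phi₀ = 1/4 ⇒ exp(−β·d) = 1/4 ⇒ d = ln(4) / β
d = 1.3863 / 0.538 = 2.577 km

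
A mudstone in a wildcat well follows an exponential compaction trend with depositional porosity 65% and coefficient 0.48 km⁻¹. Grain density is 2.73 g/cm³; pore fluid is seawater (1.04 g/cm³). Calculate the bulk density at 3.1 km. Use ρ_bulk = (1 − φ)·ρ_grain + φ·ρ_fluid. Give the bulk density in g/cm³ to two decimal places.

2.48 g/cm³

Porosity at depth: φ = 0.65·exp(−0.48×3.1) = 0.65×0.2258 = 0.1468
Bulk density: ρ_b = (1−φ)ρ_g + φ·ρ_f = 0.8532×2.73 + 0.1468×1.04
       = 2.329 + 0.153 = 2.482 g/cm³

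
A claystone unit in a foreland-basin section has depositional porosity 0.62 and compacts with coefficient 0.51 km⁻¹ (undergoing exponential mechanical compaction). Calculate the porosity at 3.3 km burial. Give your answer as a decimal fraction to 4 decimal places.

n = n₀·exp(−β·Z) = 0.62 × exp(−0.51 × 3.3) = 0.62 × exp(−1.683)
  = 0.62 × 0.1858 = 0.1152

0.1152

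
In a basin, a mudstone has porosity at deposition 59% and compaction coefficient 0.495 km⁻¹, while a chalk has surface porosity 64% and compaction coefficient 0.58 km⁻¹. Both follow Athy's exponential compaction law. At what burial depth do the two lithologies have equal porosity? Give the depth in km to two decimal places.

Set φ₀ₐ e^(−βₐZ) = φ₀ᵦ e^(−βᵦZ) ⇒ ln(φ₀ₐ/φ₀ᵦ) = (βₐ − βᵦ)·Z
Z = ln(0.59/0.64) / (0.495 − 0.58) = -0.0813 / -0.085 = 0.957 km

0.96 km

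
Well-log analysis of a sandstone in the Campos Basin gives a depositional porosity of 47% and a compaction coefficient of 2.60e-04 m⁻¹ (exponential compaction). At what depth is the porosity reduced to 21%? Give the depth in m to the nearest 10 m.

3100 m

Working in km (1 km = 1000 m; β in km⁻¹ = β in m⁻¹ × 1000):
Invert Athy's law: Z = ln(n₀/n) / β
Z = ln(0.47/0.21) / 0.26 = ln(2.238) / 0.26 = 0.8056 / 0.26 = 3.099 km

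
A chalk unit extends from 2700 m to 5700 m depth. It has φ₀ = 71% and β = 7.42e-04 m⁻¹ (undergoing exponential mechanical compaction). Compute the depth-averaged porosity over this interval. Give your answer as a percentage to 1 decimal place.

Working in km (1 km = 1000 m; β in km⁻¹ = β in m⁻¹ × 1000):
⟨φ⟩ = (1/(z₂−z₁)) ∫ φ₀ e^(−βz) dz = φ₀·(e^(−β·z₁) − e^(−β·z₂)) / (β·(z₂−z₁))
e^(−0.742×2.7) = 0.1349; e^(−0.742×5.7) = 0.0146
⟨φ⟩ = 0.71 × (0.1349 − 0.0146) / (0.742 × 3) = 0.71 × 0.0540 = 0.0384

3.8%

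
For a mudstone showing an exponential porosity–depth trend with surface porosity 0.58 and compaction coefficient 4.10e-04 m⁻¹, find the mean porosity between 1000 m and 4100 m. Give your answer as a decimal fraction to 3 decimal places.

0.218

Working in km (1 km = 1000 m; c in km⁻¹ = c in m⁻¹ × 1000):
⟨φ⟩ = (1/(z₂−z₁)) ∫ φ₀ e^(−cz) dz = φ₀·(e^(−c·z₁) − e^(−c·z₂)) / (c·(z₂−z₁))
e^(−0.41×1) = 0.6637; e^(−0.41×4.1) = 0.1862
⟨φ⟩ = 0.58 × (0.6637 − 0.1862) / (0.41 × 3.1) = 0.58 × 0.3757 = 0.2179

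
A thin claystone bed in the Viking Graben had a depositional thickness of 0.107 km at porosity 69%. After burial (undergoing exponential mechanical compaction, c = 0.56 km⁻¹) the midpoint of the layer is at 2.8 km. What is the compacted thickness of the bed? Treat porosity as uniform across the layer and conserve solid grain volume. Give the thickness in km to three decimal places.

0.039 km

Porosity at 2.8 km: n = 0.69·exp(−0.56×2.8) = 0.1438
Solid-volume conservation: h(1−n) = h₀(1−n₀) ⇒ h = h₀·(1−n₀)/(1−n)
h = 0.107 × (1 − 0.69)/(1 − 0.1438) = 0.107 × 0.3621 = 0.0387 km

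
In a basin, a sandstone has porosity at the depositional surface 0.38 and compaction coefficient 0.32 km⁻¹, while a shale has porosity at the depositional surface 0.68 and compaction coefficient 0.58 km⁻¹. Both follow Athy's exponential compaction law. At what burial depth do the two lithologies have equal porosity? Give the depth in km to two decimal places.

2.24 km

Set φ₀ₐ e^(−βₐd) = φ₀ᵦ e^(−βᵦd) ⇒ ln(φ₀ₐ/φ₀ᵦ) = (βₐ − βᵦ)·d
d = ln(0.38/0.68) / (0.32 − 0.58) = -0.5819 / -0.26 = 2.238 km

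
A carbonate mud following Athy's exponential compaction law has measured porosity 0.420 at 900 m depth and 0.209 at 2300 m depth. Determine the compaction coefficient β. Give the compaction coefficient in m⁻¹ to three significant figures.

0.000499 m⁻¹

Working in km (1 km = 1000 m; β in km⁻¹ = β in m⁻¹ × 1000):
Athy: phi(z) = phi₀ e^(−βz) ⇒ phi₁/phi₂ = e^{β(z₂−z₁)} ⇒ β = ln(phi₁/phi₂)/(z₂−z₁)
β = ln(0.42/0.209) / (2.3 − 0.9) = ln(2.01) / 1.4 = 0.6979 / 1.4 = 0.4985 km⁻¹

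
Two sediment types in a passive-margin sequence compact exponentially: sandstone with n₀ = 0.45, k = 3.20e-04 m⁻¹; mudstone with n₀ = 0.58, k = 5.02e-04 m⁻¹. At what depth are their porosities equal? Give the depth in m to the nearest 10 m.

1390 m

Working in km (1 km = 1000 m; k in km⁻¹ = k in m⁻¹ × 1000):
Set n₀ₐ e^(−kₐz) = n₀ᵦ e^(−kᵦz) ⇒ ln(n₀ₐ/n₀ᵦ) = (kₐ − kᵦ)·z
z = ln(0.45/0.58) / (0.32 − 0.502) = -0.2538 / -0.182 = 1.394 km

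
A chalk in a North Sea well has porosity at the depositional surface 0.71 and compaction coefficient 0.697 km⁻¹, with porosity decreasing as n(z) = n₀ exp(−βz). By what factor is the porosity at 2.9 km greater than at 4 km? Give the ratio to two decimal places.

2.15

n(z₁)/n(z₂) = e^(−β·z₁)/e^(−β·z₂) = e^{β(z₂−z₁)}
= exp(0.697 × 1.1) = exp(0.7667) = 2.1527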